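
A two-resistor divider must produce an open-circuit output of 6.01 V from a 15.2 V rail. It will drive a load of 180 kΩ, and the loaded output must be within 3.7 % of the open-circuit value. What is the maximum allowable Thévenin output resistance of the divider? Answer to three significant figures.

Loading drop = R_th/(R_th + R_L) ≤ 0.0370, so R_th ≤ R_L · ε/(1−ε) = 180 kΩ × 0.0370/0.9630 = 6.92 kΩ.
(Any R1, R2 with R2/(R1+R2) = 0.395 and R1‖R2 ≤ 6.92 kΩ will meet the spec.)

R_th ≤ 6.92 kΩ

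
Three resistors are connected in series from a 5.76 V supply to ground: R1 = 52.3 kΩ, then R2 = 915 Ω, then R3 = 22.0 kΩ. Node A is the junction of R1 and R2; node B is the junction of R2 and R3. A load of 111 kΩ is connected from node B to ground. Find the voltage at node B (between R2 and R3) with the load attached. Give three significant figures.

V ≈ 1.48 V

At node B, R3 is in parallel with the load: R3‖R_L = 18360 Ω.
Below node A the resistance is R2 + (R3‖R_L) = 19280 Ω, so V_A = 5.76 × 19280/71580 = 1.551 V.
Then V_B = V_A × (R3‖R_L)/(R2 + R3‖R_L) = 1.551 × 18360/19280 = 1.48 V.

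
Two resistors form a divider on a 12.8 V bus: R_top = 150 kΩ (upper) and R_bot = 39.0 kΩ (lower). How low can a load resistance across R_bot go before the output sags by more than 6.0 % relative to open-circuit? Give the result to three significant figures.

R_L(min) ≈ 485 kΩ

Output resistance R_th = R_top‖R_bot = (150 × 39.0)/189.0 = 30.95 kΩ.
The fractional drop is R_th/(R_th + R_L); requiring this ≤ 0.0600 gives R_L ≥ R_th(1/0.0600 − 1) = 30.95 × 15.67 = 485 kΩ.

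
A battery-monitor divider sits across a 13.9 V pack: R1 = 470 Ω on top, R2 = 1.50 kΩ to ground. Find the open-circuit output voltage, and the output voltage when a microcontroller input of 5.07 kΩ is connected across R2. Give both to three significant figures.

Unloaded: 10.6 V; loaded: 9.89 V

Open-circuit: V = 13.9 × 1500/(470 + 1500) = 10.6 V.
With the load, R2 becomes R2‖R_L = 1158 Ω, so V = 13.9 × 1158/1628 = 9.89 V.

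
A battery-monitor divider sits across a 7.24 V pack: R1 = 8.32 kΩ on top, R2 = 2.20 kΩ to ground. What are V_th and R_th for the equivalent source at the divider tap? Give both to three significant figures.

V_th is the open-circuit tap voltage: 7.24 × 2.20/(8.32 + 2.20) = 1.51 V.
With the supply zeroed, R1 and R2 appear in parallel from the tap: R_th = R1‖R2 = (8.32 × 2.20)/10.52 = 1.74 kΩ.

V_th = 1.51 V, R_th = 1.74 kΩ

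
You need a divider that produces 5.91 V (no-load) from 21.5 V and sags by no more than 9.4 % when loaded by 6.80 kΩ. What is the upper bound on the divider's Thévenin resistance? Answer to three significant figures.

Loading drop = R_th/(R_th + R_L) ≤ 0.0940, so R_th ≤ R_L · ε/(1−ε) = 6.80 kΩ × 0.0940/0.9060 = 706 Ω.
(Any R1, R2 with R2/(R1+R2) = 0.275 and R1‖R2 ≤ 706 Ω will meet the spec.)

R_th ≤ 706 Ω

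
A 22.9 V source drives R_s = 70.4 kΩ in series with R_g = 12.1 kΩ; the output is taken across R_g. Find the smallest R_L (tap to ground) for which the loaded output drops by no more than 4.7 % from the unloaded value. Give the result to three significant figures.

R_L(min) ≈ 209 kΩ

Output resistance R_th = R_s‖R_g = (70.4 × 12.1)/82.50 = 10.33 kΩ.
The fractional drop is R_th/(R_th + R_L); requiring this ≤ 0.0470 gives R_L ≥ R_th(1/0.0470 − 1) = 10.33 × 20.28 = 209 kΩ.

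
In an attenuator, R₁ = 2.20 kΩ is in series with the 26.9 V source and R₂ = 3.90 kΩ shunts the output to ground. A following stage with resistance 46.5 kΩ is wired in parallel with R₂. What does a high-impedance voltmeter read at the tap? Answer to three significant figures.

The load sits in parallel with R₂: R₂‖R_L = (3.90 × 46.5) / (3.90 + 46.5) = 3.598 kΩ.
V_out = 26.9 × 3.598 / (2.20 + 3.598) = 26.9 × 3.598/5.798 = 16.7 V.

V_out ≈ 16.7 V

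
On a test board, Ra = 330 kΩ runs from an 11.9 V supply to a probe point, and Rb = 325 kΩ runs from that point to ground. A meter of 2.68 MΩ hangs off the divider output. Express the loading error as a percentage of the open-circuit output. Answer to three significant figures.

The divider's output (Thévenin) resistance is Ra‖Rb = 163.7 kΩ.
Fractional drop under load = R_th/(R_th + R_L) = 163.7 / (163.7 + 2680) = 0.05758.
So the output falls by 5.76 %.

5.76 %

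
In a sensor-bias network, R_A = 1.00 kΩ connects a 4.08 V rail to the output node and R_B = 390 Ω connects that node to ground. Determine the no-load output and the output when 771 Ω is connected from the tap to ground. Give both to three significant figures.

Unloaded: 1.14 V; loaded: 0.839 V

Open-circuit: V = 4.08 × 390/(1000 + 390) = 1.14 V.
With the load, R_B becomes R_B‖R_L = 259.0 Ω, so V = 4.08 × 259.0/1259 = 0.839 V.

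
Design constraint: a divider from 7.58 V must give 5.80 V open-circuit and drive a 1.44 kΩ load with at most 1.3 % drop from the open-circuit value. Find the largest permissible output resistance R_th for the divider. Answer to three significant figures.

R_th ≤ 19.0 Ω

Loading drop = R_th/(R_th + R_L) ≤ 0.0130, so R_th ≤ R_L · ε/(1−ε) = 1.44 kΩ × 0.0130/0.9870 = 19.0 Ω.
(Any R1, R2 with R2/(R1+R2) = 0.765 and R1‖R2 ≤ 19.0 Ω will meet the spec.)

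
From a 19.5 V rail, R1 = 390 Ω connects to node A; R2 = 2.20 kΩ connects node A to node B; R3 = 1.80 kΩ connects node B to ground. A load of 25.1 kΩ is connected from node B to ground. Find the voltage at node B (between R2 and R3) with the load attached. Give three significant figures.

At node B, R3 is in parallel with the load: R3‖R_L = 1680 Ω.
Below node A the resistance is R2 + (R3‖R_L) = 3880 Ω, so V_A = 19.5 × 3880/4270 = 17.72 V.
Then V_B = V_A × (R3‖R_L)/(R2 + R3‖R_L) = 17.72 × 1680/3880 = 7.67 V.

V ≈ 7.67 V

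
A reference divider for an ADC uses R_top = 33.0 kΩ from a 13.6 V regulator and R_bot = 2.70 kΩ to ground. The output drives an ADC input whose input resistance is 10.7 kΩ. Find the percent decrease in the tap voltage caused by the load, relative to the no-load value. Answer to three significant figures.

Unloaded V = 13.6 × 2.70/35.70 = 1.029 V.
Loaded: R_bot‖R_L = 2.156 kΩ, giving V = 13.6 × 2.156/35.16 = 0.8340 V.
Drop = (1.029 − 0.8340) / 1.029 = 18.9 %.

18.9 %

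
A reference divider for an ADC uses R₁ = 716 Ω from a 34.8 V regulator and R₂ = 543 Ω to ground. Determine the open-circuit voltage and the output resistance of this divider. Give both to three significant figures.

V_th = 15.0 V, R_th = 309 Ω

V_th is the open-circuit tap voltage: 34.8 × 543/(716 + 543) = 15.0 V.
With the supply zeroed, R₁ and R₂ appear in parallel from the tap: R_th = R₁‖R₂ = (716 × 543)/1259 = 309 Ω.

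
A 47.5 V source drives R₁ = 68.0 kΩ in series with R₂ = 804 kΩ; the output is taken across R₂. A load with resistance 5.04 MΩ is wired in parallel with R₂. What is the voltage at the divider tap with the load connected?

The load sits in parallel with R₂: R₂‖R_L = (804 × 5040) / (804 + 5040) = 693.4 kΩ.
V_out = 47.5 × 693.4 / (68.0 + 693.4) = 47.5 × 693.4/761.4 = 43.3 V.
(Unloaded it would have been 43.8 V.)

V_out ≈ 43.3 V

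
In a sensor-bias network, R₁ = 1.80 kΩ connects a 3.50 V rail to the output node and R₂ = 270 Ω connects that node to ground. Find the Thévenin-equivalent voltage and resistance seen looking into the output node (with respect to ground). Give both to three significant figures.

V_th = 0.457 V, R_th = 235 Ω

V_th is the open-circuit tap voltage: 3.50 × 270/(1800 + 270) = 0.457 V.
With the supply zeroed, R₁ and R₂ appear in parallel from the tap: R_th = R₁‖R₂ = (1800 × 270)/2070 = 235 Ω.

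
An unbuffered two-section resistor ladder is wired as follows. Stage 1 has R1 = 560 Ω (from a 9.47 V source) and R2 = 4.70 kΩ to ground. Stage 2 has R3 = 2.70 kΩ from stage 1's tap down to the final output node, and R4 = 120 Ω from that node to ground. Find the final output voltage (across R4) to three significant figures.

V_out ≈ 0.306 V

Stage 2 presents R3+R4 = 2820 Ω as a load on stage 1's tap.
Stage 1's lower leg becomes R2‖(R3+R4) = 1762 Ω, so V_mid = 9.47 × 1762/2322 = 7.187 V.
Stage 2 is itself unloaded: V_out = V_mid × R4/(R3+R4) = 7.187 × 120/2820 = 0.306 V.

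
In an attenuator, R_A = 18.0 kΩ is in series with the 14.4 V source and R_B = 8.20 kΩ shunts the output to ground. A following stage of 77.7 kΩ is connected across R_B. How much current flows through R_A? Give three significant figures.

I ≈ 0.567 mA

R_B‖R_L = 7.417 kΩ, so the source sees R_A + R_B‖R_L = 25.42 kΩ.
I = 14.4 V / 25.42 kΩ = 0.567 mA.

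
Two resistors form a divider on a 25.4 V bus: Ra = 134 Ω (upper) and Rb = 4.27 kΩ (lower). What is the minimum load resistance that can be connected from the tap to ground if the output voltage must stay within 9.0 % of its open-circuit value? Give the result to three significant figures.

R_L(min) ≈ 1.31 kΩ

Output resistance R_th = Ra‖Rb = (134 × 4270)/4404 = 129.9 Ω.
The fractional drop is R_th/(R_th + R_L); requiring this ≤ 0.0900 gives R_L ≥ R_th(1/0.0900 − 1) = 129.9 × 10.11 = 1.31 kΩ.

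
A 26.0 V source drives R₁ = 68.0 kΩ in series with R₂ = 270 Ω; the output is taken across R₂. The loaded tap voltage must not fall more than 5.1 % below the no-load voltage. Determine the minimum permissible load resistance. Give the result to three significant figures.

Output resistance R_th = R₁‖R₂ = (68000 × 270)/68270 = 268.9 Ω.
The fractional drop is R_th/(R_th + R_L); requiring this ≤ 0.0510 gives R_L ≥ R_th(1/0.0510 − 1) = 268.9 × 18.61 = 5.00 kΩ.

R_L(min) ≈ 5.00 kΩ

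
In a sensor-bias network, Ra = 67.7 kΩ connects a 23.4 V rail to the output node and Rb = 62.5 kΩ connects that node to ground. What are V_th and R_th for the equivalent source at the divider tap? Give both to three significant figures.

V_th = 11.2 V, R_th = 32.5 kΩ

V_th is the open-circuit tap voltage: 23.4 × 62.5/(67.7 + 62.5) = 11.2 V.
With the supply zeroed, Ra and Rb appear in parallel from the tap: R_th = Ra‖Rb = (67.7 × 62.5)/130.2 = 32.5 kΩ.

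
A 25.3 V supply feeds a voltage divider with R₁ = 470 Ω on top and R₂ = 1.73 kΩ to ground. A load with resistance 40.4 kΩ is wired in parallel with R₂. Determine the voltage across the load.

V_out ≈ 19.7 V

The load sits in parallel with R₂: R₂‖R_L = (1730 × 40400) / (1730 + 40400) = 1659 Ω.
V_out = 25.3 × 1659 / (470 + 1659) = 25.3 × 1659/2129 = 19.7 V.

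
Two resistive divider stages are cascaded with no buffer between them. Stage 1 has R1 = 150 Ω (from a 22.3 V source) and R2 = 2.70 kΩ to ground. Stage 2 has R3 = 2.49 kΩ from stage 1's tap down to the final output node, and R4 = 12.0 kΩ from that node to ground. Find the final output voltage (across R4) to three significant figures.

Stage 2 presents R3+R4 = 14490 Ω as a load on stage 1's tap.
Stage 1's lower leg becomes R2‖(R3+R4) = 2276 Ω, so V_mid = 22.3 × 2276/2426 = 20.92 V.
Stage 2 is itself unloaded: V_out = V_mid × R4/(R3+R4) = 20.92 × 12000/14490 = 17.3 V.

V_out ≈ 17.3 V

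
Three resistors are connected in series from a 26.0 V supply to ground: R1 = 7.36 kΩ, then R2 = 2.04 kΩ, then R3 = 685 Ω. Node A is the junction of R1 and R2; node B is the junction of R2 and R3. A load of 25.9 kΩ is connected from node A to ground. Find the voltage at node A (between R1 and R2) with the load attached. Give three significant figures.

Below node A the series string R2+R3 = 2725 Ω sits in parallel with the 25900 Ω load: 2466 Ω.
V_A = 26.0 × 2466/(7360 + 2466) = 6.52 V.

V ≈ 6.52 V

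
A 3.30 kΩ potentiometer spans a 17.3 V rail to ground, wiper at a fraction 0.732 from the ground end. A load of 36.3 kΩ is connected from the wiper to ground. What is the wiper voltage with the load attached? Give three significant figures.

V ≈ 12.4 V

The wiper splits the pot into (1−α)R = 884.4 Ω above and αR = 2416 Ω below.
Lower section ‖ load = 2265 Ω.
V_wiper = 17.3 × 2265/(884.4 + 2265) = 12.4 V.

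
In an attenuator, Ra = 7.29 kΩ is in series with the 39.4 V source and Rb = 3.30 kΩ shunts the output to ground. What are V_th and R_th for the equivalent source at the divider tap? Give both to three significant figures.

V_th is the open-circuit tap voltage: 39.4 × 3.30/(7.29 + 3.30) = 12.3 V.
With the supply zeroed, Ra and Rb appear in parallel from the tap: R_th = Ra‖Rb = (7.29 × 3.30)/10.59 = 2.27 kΩ.

V_th = 12.3 V, R_th = 2.27 kΩ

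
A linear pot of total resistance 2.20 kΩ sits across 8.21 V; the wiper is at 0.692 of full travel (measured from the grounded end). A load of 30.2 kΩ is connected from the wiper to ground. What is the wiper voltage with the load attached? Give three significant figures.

The wiper splits the pot into (1−α)R = 677.6 Ω above and αR = 1522 Ω below.
Lower section ‖ load = 1449 Ω.
V_wiper = 8.21 × 1449/(677.6 + 1449) = 5.59 V.

V ≈ 5.59 V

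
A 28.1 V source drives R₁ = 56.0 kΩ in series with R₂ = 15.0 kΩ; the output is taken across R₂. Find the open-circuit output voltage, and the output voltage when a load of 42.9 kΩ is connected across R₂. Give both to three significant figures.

Unloaded: 5.94 V; loaded: 4.65 V

Open-circuit: V = 28.1 × 15.0/(56.0 + 15.0) = 5.94 V.
With the load, R₂ becomes R₂‖R_L = 11.11 kΩ, so V = 28.1 × 11.11/67.11 = 4.65 V.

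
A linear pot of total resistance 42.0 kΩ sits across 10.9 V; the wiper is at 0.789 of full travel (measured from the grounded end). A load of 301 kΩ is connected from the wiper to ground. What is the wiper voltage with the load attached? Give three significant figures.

The wiper splits the pot into (1−α)R = 8.862 kΩ above and αR = 33.14 kΩ below.
Lower section ‖ load = 29.85 kΩ.
V_wiper = 10.9 × 29.85/(8.862 + 29.85) = 8.40 V.

V ≈ 8.40 V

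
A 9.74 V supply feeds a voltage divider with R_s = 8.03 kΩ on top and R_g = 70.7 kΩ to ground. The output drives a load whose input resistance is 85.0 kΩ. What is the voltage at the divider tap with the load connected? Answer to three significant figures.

The load sits in parallel with R_g: R_g‖R_L = (70.7 × 85.0) / (70.7 + 85.0) = 38.60 kΩ.
V_out = 9.74 × 38.60 / (8.03 + 38.60) = 9.74 × 38.60/46.63 = 8.06 V.
(Unloaded it would have been 8.75 V.)

V_out ≈ 8.06 V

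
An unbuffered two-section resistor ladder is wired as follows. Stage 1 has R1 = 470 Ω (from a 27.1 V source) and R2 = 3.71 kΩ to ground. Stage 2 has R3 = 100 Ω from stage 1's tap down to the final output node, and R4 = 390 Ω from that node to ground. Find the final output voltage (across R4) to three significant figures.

Stage 2 presents R3+R4 = 490.0 Ω as a load on stage 1's tap.
Stage 1's lower leg becomes R2‖(R3+R4) = 432.8 Ω, so V_mid = 27.1 × 432.8/902.8 = 12.99 V.
Stage 2 is itself unloaded: V_out = V_mid × R4/(R3+R4) = 12.99 × 390/490.0 = 10.3 V.

V_out ≈ 10.3 V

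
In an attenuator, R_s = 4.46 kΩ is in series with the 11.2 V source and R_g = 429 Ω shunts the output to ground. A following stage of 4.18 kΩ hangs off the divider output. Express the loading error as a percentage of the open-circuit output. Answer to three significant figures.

8.56 %

The divider's output (Thévenin) resistance is R_s‖R_g = 391.4 Ω.
Fractional drop under load = R_th/(R_th + R_L) = 391.4 / (391.4 + 4180) = 0.08561.
So the output falls by 8.56 %.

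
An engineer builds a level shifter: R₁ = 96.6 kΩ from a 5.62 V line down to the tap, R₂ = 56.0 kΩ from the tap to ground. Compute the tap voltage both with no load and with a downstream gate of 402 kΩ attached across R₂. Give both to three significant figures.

Open-circuit: V = 5.62 × 56.0/(96.6 + 56.0) = 2.06 V.
With the load, R₂ becomes R₂‖R_L = 49.15 kΩ, so V = 5.62 × 49.15/145.8 = 1.90 V.

Unloaded: 2.06 V; loaded: 1.90 V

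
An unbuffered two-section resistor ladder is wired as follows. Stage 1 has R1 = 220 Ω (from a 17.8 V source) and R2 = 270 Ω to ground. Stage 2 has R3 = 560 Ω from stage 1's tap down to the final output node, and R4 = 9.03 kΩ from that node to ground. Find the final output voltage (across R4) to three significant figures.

Stage 2 presents R3+R4 = 9590 Ω as a load on stage 1's tap.
Stage 1's lower leg becomes R2‖(R3+R4) = 262.6 Ω, so V_mid = 17.8 × 262.6/482.6 = 9.686 V.
Stage 2 is itself unloaded: V_out = V_mid × R4/(R3+R4) = 9.686 × 9030/9590 = 9.12 V.

V_out ≈ 9.12 V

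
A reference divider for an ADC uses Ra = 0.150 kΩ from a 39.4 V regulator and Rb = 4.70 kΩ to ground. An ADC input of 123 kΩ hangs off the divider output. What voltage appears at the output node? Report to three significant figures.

The load sits in parallel with Rb: Rb‖R_L = (4700 × 123000) / (4700 + 123000) = 4527 Ω.
V_out = 39.4 × 4527 / (150 + 4527) = 39.4 × 4527/4677 = 38.1 V.
(Unloaded it would have been 38.2 V.)

V_out ≈ 38.1 V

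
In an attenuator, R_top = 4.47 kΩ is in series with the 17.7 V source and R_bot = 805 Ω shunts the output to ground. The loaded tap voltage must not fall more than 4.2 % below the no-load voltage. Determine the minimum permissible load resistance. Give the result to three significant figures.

R_L(min) ≈ 15.6 kΩ

Output resistance R_th = R_top‖R_bot = (4470 × 805)/5275 = 682.2 Ω.
The fractional drop is R_th/(R_th + R_L); requiring this ≤ 0.0420 gives R_L ≥ R_th(1/0.0420 − 1) = 682.2 × 22.81 = 15.6 kΩ.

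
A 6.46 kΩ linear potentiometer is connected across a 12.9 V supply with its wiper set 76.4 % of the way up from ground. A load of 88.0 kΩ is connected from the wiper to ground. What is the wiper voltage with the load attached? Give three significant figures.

The wiper splits the pot into (1−α)R = 1.525 kΩ above and αR = 4.935 kΩ below.
Lower section ‖ load = 4.673 kΩ.
V_wiper = 12.9 × 4.673/(1.525 + 4.673) = 9.73 V.

V ≈ 9.73 V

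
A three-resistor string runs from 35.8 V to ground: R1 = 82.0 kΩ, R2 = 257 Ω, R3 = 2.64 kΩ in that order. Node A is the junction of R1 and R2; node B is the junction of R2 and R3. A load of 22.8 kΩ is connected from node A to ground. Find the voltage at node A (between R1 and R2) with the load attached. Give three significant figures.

V ≈ 1.09 V

Below node A the series string R2+R3 = 2897 Ω sits in parallel with the 22800 Ω load: 2570 Ω.
V_A = 35.8 × 2570/(82000 + 2570) = 1.09 V.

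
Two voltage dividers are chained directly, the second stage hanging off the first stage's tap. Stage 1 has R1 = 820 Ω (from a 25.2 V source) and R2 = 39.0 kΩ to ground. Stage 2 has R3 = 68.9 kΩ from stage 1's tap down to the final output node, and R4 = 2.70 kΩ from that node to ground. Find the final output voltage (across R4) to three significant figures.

Stage 2 presents R3+R4 = 71600 Ω as a load on stage 1's tap.
Stage 1's lower leg becomes R2‖(R3+R4) = 25250 Ω, so V_mid = 25.2 × 25250/26070 = 24.41 V.
Stage 2 is itself unloaded: V_out = V_mid × R4/(R3+R4) = 24.41 × 2700/71600 = 0.920 V.

V_out ≈ 0.920 V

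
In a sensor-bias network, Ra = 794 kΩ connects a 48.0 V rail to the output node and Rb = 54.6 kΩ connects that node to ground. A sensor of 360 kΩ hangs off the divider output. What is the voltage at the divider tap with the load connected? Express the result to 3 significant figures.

V_out ≈ 2.70 V

The load sits in parallel with Rb: Rb‖R_L = (54.6 × 360) / (54.6 + 360) = 47.41 kΩ.
V_out = 48.0 × 47.41 / (794 + 47.41) = 48.0 × 47.41/841.4 = 2.70 V.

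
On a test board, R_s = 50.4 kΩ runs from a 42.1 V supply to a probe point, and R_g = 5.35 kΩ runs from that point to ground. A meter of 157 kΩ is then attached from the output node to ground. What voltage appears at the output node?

V_out ≈ 3.92 V

The load sits in parallel with R_g: R_g‖R_L = (5.35 × 157) / (5.35 + 157) = 5.174 kΩ.
V_out = 42.1 × 5.174 / (50.4 + 5.174) = 42.1 × 5.174/55.57 = 3.92 V.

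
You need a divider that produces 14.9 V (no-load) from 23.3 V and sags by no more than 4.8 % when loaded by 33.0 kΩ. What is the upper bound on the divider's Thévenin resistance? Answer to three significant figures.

Loading drop = R_th/(R_th + R_L) ≤ 0.0480, so R_th ≤ R_L · ε/(1−ε) = 33.0 kΩ × 0.0480/0.9520 = 1.66 kΩ.
(Any R1, R2 with R2/(R1+R2) = 0.639 and R1‖R2 ≤ 1.66 kΩ will meet the spec.)

R_th ≤ 1.66 kΩ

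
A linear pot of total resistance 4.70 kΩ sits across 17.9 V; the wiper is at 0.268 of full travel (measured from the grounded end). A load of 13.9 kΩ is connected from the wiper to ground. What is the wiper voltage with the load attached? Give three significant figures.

V ≈ 4.50 V

The wiper splits the pot into (1−α)R = 3.440 kΩ above and αR = 1.260 kΩ below.
Lower section ‖ load = 1.155 kΩ.
V_wiper = 17.9 × 1.155/(3.440 + 1.155) = 4.50 V.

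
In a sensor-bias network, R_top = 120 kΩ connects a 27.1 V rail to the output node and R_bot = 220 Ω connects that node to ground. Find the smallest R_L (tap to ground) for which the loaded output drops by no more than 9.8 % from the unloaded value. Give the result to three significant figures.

Output resistance R_th = R_top‖R_bot = (120000 × 220)/120200 = 219.6 Ω.
The fractional drop is R_th/(R_th + R_L); requiring this ≤ 0.0980 gives R_L ≥ R_th(1/0.0980 − 1) = 219.6 × 9.204 = 2.02 kΩ.

R_L(min) ≈ 2.02 kΩ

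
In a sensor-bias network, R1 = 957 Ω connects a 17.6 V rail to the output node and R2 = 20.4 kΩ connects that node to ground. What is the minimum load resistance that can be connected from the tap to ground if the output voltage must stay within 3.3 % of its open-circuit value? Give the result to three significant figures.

R_L(min) ≈ 26.8 kΩ

Output resistance R_th = R1‖R2 = (957 × 20400)/21360 = 914.1 Ω.
The fractional drop is R_th/(R_th + R_L); requiring this ≤ 0.0330 gives R_L ≥ R_th(1/0.0330 − 1) = 914.1 × 29.30 = 26.8 kΩ.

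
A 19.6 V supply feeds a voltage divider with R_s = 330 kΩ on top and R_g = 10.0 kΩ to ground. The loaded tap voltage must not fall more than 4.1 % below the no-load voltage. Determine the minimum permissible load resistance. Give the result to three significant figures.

Output resistance R_th = R_s‖R_g = (330 × 10.0)/340.0 = 9.706 kΩ.
The fractional drop is R_th/(R_th + R_L); requiring this ≤ 0.0410 gives R_L ≥ R_th(1/0.0410 − 1) = 9.706 × 23.39 = 227 kΩ.

R_L(min) ≈ 227 kΩ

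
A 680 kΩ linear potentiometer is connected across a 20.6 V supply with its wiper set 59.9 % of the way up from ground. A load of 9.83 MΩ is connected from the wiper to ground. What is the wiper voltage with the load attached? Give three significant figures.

V ≈ 12.1 V

The wiper splits the pot into (1−α)R = 272.7 kΩ above and αR = 407.3 kΩ below.
Lower section ‖ load = 391.1 kΩ.
V_wiper = 20.6 × 391.1/(272.7 + 391.1) = 12.1 V.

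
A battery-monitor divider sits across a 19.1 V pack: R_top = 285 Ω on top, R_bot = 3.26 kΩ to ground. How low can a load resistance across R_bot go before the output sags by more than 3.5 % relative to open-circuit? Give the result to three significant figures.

Output resistance R_th = R_top‖R_bot = (285 × 3260)/3545 = 262.1 Ω.
The fractional drop is R_th/(R_th + R_L); requiring this ≤ 0.0350 gives R_L ≥ R_th(1/0.0350 − 1) = 262.1 × 27.57 = 7.23 kΩ.

R_L(min) ≈ 7.23 kΩ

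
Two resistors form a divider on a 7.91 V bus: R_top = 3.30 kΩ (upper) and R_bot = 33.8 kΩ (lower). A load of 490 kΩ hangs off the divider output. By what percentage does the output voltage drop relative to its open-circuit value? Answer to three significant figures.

The divider's output (Thévenin) resistance is R_top‖R_bot = 3.006 kΩ.
Fractional drop under load = R_th/(R_th + R_L) = 3.006 / (3.006 + 490) = 0.006098.
So the output falls by 0.610 %.

0.610 %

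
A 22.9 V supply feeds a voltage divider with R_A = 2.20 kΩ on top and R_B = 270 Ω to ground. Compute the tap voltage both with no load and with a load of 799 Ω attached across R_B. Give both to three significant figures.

Open-circuit: V = 22.9 × 270/(2200 + 270) = 2.50 V.
With the load, R_B becomes R_B‖R_L = 201.8 Ω, so V = 22.9 × 201.8/2402 = 1.92 V.

Unloaded: 2.50 V; loaded: 1.92 V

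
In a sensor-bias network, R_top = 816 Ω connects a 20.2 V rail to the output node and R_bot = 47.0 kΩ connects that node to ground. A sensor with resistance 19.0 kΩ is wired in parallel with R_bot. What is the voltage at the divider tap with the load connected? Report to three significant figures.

The load sits in parallel with R_bot: R_bot‖R_L = (47000 × 19000) / (47000 + 19000) = 13530 Ω.
V_out = 20.2 × 13530 / (816 + 13530) = 20.2 × 13530/14350 = 19.1 V.

V_out ≈ 19.1 V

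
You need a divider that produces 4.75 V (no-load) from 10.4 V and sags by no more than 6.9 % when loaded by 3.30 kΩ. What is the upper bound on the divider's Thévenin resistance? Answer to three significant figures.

R_th ≤ 245 Ω

Loading drop = R_th/(R_th + R_L) ≤ 0.0690, so R_th ≤ R_L · ε/(1−ε) = 3.30 kΩ × 0.0690/0.9310 = 245 Ω.
(Any R1, R2 with R2/(R1+R2) = 0.457 and R1‖R2 ≤ 245 Ω will meet the spec.)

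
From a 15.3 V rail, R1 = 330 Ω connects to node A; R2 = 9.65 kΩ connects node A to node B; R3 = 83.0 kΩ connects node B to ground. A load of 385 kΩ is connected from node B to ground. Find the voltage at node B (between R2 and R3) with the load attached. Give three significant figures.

At node B, R3 is in parallel with the load: R3‖R_L = 68280 Ω.
Below node A the resistance is R2 + (R3‖R_L) = 77930 Ω, so V_A = 15.3 × 77930/78260 = 15.24 V.
Then V_B = V_A × (R3‖R_L)/(R2 + R3‖R_L) = 15.24 × 68280/77930 = 13.3 V.

V ≈ 13.3 V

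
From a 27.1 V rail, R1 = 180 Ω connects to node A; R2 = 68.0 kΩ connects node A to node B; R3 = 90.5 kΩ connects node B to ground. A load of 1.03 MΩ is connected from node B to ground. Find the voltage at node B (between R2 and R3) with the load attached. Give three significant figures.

At node B, R3 is in parallel with the load: R3‖R_L = 83190 Ω.
Below node A the resistance is R2 + (R3‖R_L) = 151200 Ω, so V_A = 27.1 × 151200/151400 = 27.07 V.
Then V_B = V_A × (R3‖R_L)/(R2 + R3‖R_L) = 27.07 × 83190/151200 = 14.9 V.

V ≈ 14.9 V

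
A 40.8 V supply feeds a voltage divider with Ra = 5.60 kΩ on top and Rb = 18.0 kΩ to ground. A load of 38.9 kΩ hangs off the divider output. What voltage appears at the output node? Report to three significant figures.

The load sits in parallel with Rb: Rb‖R_L = (18.0 × 38.9) / (18.0 + 38.9) = 12.31 kΩ.
V_out = 40.8 × 12.31 / (5.60 + 12.31) = 40.8 × 12.31/17.91 = 28.0 V.

V_out ≈ 28.0 V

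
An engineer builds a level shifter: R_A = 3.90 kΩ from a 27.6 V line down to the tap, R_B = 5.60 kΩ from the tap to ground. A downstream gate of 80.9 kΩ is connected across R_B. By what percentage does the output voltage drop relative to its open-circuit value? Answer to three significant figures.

2.76 %

The divider's output (Thévenin) resistance is R_A‖R_B = 2.299 kΩ.
Fractional drop under load = R_th/(R_th + R_L) = 2.299 / (2.299 + 80.9) = 0.02763.
So the output falls by 2.76 %.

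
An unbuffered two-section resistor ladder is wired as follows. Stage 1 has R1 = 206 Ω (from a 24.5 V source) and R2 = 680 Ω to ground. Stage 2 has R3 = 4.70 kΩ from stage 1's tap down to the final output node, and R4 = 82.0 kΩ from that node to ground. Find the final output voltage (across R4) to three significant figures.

V_out ≈ 17.8 V

Stage 2 presents R3+R4 = 86700 Ω as a load on stage 1's tap.
Stage 1's lower leg becomes R2‖(R3+R4) = 674.7 Ω, so V_mid = 24.5 × 674.7/880.7 = 18.77 V.
Stage 2 is itself unloaded: V_out = V_mid × R4/(R3+R4) = 18.77 × 82000/86700 = 17.8 V.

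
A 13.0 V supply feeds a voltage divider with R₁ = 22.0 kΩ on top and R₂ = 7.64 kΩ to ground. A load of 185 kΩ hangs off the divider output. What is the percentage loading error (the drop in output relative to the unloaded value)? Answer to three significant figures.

2.97 %

The divider's output (Thévenin) resistance is R₁‖R₂ = 5.671 kΩ.
Fractional drop under load = R_th/(R_th + R_L) = 5.671 / (5.671 + 185) = 0.02974.
So the output falls by 2.97 %.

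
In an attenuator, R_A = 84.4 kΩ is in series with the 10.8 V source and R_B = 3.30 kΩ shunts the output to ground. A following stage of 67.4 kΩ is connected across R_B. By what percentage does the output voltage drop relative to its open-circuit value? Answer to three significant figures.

The divider's output (Thévenin) resistance is R_A‖R_B = 3.176 kΩ.
Fractional drop under load = R_th/(R_th + R_L) = 3.176 / (3.176 + 67.4) = 0.04500.
So the output falls by 4.50 %.

4.50 %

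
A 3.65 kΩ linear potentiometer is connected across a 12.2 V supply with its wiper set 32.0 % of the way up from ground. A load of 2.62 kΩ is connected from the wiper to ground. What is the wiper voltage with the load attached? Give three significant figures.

V ≈ 3.00 V

The wiper splits the pot into (1−α)R = 2.482 kΩ above and αR = 1.168 kΩ below.
Lower section ‖ load = 0.8079 kΩ.
V_wiper = 12.2 × 0.8079/(2.482 + 0.8079) = 3.00 V.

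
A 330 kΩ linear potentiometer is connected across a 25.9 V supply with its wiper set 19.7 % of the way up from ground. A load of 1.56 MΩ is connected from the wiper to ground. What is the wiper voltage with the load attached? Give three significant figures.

The wiper splits the pot into (1−α)R = 265.0 kΩ above and αR = 65.01 kΩ below.
Lower section ‖ load = 62.41 kΩ.
V_wiper = 25.9 × 62.41/(265.0 + 62.41) = 4.94 V.

V ≈ 4.94 V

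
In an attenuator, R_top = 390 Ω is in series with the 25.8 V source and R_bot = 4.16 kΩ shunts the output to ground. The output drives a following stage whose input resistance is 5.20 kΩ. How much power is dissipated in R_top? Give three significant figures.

Total resistance from the source is R_top + (R_bot‖R_L) = 2701 Ω, so I = 25.8/2701 Ω = 9.552 mA.
P = I²·R_top = (9.552 mA)² × 390 Ω = 35.6 mW.

P ≈ 35.6 mW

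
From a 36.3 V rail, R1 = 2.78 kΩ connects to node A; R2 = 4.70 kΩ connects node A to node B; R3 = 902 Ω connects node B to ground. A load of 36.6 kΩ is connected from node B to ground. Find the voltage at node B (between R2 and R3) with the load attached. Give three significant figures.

At node B, R3 is in parallel with the load: R3‖R_L = 880.3 Ω.
Below node A the resistance is R2 + (R3‖R_L) = 5580 Ω, so V_A = 36.3 × 5580/8360 = 24.23 V.
Then V_B = V_A × (R3‖R_L)/(R2 + R3‖R_L) = 24.23 × 880.3/5580 = 3.82 V.

V ≈ 3.82 V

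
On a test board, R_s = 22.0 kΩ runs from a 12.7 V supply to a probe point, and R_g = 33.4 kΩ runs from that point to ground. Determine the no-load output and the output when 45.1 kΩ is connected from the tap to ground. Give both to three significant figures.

Open-circuit: V = 12.7 × 33.4/(22.0 + 33.4) = 7.66 V.
With the load, R_g becomes R_g‖R_L = 19.19 kΩ, so V = 12.7 × 19.19/41.19 = 5.92 V.

Unloaded: 7.66 V; loaded: 5.92 V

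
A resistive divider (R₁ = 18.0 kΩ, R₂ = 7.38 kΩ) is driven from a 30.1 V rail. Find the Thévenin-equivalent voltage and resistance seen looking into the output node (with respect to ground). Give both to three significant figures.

V_th is the open-circuit tap voltage: 30.1 × 7.38/(18.0 + 7.38) = 8.75 V.
With the supply zeroed, R₁ and R₂ appear in parallel from the tap: R_th = R₁‖R₂ = (18.0 × 7.38)/25.38 = 5.23 kΩ.

V_th = 8.75 V, R_th = 5.23 kΩ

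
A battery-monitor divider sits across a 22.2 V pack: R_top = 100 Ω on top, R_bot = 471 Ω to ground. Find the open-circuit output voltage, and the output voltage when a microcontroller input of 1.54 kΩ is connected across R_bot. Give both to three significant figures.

Open-circuit: V = 22.2 × 471/(100 + 471) = 18.3 V.
With the load, R_bot becomes R_bot‖R_L = 360.7 Ω, so V = 22.2 × 360.7/460.7 = 17.4 V.

Unloaded: 18.3 V; loaded: 17.4 V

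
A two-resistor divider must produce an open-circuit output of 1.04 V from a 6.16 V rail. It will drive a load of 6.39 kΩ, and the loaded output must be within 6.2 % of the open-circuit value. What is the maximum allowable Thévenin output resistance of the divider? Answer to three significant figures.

R_th ≤ 422 Ω

Loading drop = R_th/(R_th + R_L) ≤ 0.0620, so R_th ≤ R_L · ε/(1−ε) = 6.39 kΩ × 0.0620/0.9380 = 422 Ω.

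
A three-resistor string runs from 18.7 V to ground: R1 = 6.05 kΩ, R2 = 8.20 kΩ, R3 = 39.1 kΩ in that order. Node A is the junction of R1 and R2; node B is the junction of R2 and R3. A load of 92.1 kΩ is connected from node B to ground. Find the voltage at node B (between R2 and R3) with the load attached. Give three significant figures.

V ≈ 12.3 V

At node B, R3 is in parallel with the load: R3‖R_L = 27.45 kΩ.
Below node A the resistance is R2 + (R3‖R_L) = 35.65 kΩ, so V_A = 18.7 × 35.65/41.70 = 15.99 V.
Then V_B = V_A × (R3‖R_L)/(R2 + R3‖R_L) = 15.99 × 27.45/35.65 = 12.3 V.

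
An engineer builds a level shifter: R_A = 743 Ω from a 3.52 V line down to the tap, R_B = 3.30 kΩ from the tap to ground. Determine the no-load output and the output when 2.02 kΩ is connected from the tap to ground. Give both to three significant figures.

Open-circuit: V = 3.52 × 3300/(743 + 3300) = 2.87 V.
With the load, R_B becomes R_B‖R_L = 1253 Ω, so V = 3.52 × 1253/1996 = 2.21 V.

Unloaded: 2.87 V; loaded: 2.21 V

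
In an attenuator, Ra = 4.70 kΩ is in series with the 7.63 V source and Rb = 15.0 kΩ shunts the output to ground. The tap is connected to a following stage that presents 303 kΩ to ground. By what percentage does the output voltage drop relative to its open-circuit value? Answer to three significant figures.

The divider's output (Thévenin) resistance is Ra‖Rb = 3.579 kΩ.
Fractional drop under load = R_th/(R_th + R_L) = 3.579 / (3.579 + 303) = 0.01167.
So the output falls by 1.17 %.

1.17 %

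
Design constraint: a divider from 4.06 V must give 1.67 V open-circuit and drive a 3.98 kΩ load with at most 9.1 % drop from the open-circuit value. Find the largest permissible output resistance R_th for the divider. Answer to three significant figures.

Loading drop = R_th/(R_th + R_L) ≤ 0.0910, so R_th ≤ R_L · ε/(1−ε) = 3.98 kΩ × 0.0910/0.9090 = 398 Ω.
(Any R1, R2 with R2/(R1+R2) = 0.411 and R1‖R2 ≤ 398 Ω will meet the spec.)

R_th ≤ 398 Ω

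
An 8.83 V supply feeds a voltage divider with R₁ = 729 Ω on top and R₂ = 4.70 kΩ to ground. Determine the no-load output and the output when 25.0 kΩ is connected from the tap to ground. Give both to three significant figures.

Unloaded: 7.64 V; loaded: 7.46 V

Open-circuit: V = 8.83 × 4700/(729 + 4700) = 7.64 V.
With the load, R₂ becomes R₂‖R_L = 3956 Ω, so V = 8.83 × 3956/4685 = 7.46 V.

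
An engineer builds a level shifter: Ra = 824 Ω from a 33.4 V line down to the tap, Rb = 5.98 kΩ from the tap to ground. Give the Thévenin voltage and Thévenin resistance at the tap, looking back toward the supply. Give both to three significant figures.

V_th is the open-circuit tap voltage: 33.4 × 5980/(824 + 5980) = 29.4 V.
With the supply zeroed, Ra and Rb appear in parallel from the tap: R_th = Ra‖Rb = (824 × 5980)/6804 = 724 Ω.

V_th = 29.4 V, R_th = 724 Ω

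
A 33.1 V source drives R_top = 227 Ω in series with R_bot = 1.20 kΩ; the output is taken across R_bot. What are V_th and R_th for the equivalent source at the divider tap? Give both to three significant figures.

V_th = 27.8 V, R_th = 191 Ω

V_th is the open-circuit tap voltage: 33.1 × 1200/(227 + 1200) = 27.8 V.
With the supply zeroed, R_top and R_bot appear in parallel from the tap: R_th = R_top‖R_bot = (227 × 1200)/1427 = 191 Ω.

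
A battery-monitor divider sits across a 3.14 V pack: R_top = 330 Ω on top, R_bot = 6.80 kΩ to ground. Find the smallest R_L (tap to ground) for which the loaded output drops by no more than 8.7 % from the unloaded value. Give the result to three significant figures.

R_L(min) ≈ 3.30 kΩ

Output resistance R_th = R_top‖R_bot = (330 × 6800)/7130 = 314.7 Ω.
The fractional drop is R_th/(R_th + R_L); requiring this ≤ 0.0870 gives R_L ≥ R_th(1/0.0870 − 1) = 314.7 × 10.49 = 3.30 kΩ.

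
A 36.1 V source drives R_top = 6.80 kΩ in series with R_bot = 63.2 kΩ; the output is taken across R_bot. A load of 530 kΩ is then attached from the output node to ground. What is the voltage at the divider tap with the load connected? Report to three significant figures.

V_out ≈ 32.2 V

The load sits in parallel with R_bot: R_bot‖R_L = (63.2 × 530) / (63.2 + 530) = 56.47 kΩ.
V_out = 36.1 × 56.47 / (6.80 + 56.47) = 36.1 × 56.47/63.27 = 32.2 V.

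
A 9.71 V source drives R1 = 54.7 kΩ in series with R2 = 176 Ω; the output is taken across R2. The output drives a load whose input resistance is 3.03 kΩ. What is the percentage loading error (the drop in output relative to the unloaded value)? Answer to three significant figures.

5.47 %

The divider's output (Thévenin) resistance is R1‖R2 = 175.4 Ω.
Fractional drop under load = R_th/(R_th + R_L) = 175.4 / (175.4 + 3030) = 0.05473.
So the output falls by 5.47 %.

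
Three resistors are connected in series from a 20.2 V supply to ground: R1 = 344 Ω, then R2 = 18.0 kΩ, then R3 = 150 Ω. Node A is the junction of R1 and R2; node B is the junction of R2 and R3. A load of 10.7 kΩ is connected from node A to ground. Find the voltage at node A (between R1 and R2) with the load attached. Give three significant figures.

V ≈ 19.2 V

Below node A the series string R2+R3 = 18150 Ω sits in parallel with the 10700 Ω load: 6732 Ω.
V_A = 20.2 × 6732/(344 + 6732) = 19.2 V.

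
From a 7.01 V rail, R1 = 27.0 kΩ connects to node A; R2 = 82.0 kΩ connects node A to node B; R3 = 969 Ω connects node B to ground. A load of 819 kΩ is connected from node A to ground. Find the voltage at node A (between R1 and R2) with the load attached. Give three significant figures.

V ≈ 5.16 V

Below node A the series string R2+R3 = 82970 Ω sits in parallel with the 819000 Ω load: 75340 Ω.
V_A = 7.01 × 75340/(27000 + 75340) = 5.16 V.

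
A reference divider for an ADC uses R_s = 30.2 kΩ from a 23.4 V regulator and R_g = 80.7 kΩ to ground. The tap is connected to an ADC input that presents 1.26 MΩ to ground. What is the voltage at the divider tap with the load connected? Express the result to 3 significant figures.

V_out ≈ 16.7 V

The load sits in parallel with R_g: R_g‖R_L = (80.7 × 1260) / (80.7 + 1260) = 75.84 kΩ.
V_out = 23.4 × 75.84 / (30.2 + 75.84) = 23.4 × 75.84/106.0 = 16.7 V.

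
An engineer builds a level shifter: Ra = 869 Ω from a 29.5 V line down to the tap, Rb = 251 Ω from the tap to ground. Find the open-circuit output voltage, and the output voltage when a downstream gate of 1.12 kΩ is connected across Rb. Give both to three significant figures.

Open-circuit: V = 29.5 × 251/(869 + 251) = 6.61 V.
With the load, Rb becomes Rb‖R_L = 205.0 Ω, so V = 29.5 × 205.0/1074 = 5.63 V.

Unloaded: 6.61 V; loaded: 5.63 V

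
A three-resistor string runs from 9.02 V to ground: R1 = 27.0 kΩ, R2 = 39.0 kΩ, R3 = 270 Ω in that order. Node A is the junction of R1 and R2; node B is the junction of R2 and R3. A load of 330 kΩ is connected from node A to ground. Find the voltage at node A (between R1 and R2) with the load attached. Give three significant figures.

Below node A the series string R2+R3 = 39270 Ω sits in parallel with the 330000 Ω load: 35090 Ω.
V_A = 9.02 × 35090/(27000 + 35090) = 5.10 V.

V ≈ 5.10 V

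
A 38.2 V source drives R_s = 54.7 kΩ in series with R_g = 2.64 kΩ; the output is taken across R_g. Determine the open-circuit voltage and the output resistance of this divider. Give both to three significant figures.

V_th is the open-circuit tap voltage: 38.2 × 2.64/(54.7 + 2.64) = 1.76 V.
With the supply zeroed, R_s and R_g appear in parallel from the tap: R_th = R_s‖R_g = (54.7 × 2.64)/57.34 = 2.52 kΩ.

V_th = 1.76 V, R_th = 2.52 kΩ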